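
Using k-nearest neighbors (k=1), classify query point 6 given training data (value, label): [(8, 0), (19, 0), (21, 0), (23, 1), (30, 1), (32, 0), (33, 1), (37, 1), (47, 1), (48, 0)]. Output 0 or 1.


Distances from query 6:
Point 8 (class 0): distance = 2
K=1 nearest neighbors: classes = [0]
Votes for class 1: 0 / 1
Majority vote => class 0

0


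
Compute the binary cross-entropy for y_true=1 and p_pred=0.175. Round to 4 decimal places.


For y=1: Loss = -log(p)
= -log(0.175)
= -(-1.743)
= 1.7430

1.7430


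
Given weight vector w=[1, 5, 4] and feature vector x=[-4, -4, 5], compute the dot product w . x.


Element-wise products:
1 * -4 = -4
5 * -4 = -20
4 * 5 = 20
Sum = -4 + -20 + 20
= -4

-4


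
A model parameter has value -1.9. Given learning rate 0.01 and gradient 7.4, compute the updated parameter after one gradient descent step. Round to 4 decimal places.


w_new = w_old - lr * gradient
= -1.9 - 0.01 * 7.4
= -1.9 - (0.074)
= -1.9740

-1.9740


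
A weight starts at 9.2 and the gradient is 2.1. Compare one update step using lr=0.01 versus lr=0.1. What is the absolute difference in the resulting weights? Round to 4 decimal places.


With lr=0.01: w_new = 9.2 - 0.01 * 2.1 = 9.179
With lr=0.1: w_new = 9.2 - 0.1 * 2.1 = 8.99
Absolute difference = |9.179 - 8.99|
= 0.1890

0.1890


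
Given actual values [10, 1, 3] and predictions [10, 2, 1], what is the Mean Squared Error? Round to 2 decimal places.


Differences: [0, -1, 2]
Squared errors: [0, 1, 4]
Sum of squared errors = 5
MSE = 5 / 3 = 1.67

1.67


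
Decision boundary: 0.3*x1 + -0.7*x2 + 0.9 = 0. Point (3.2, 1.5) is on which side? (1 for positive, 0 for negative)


Compute 0.3 * 3.2 + -0.7 * 1.5 + 0.9
= 0.96 + -1.05 + 0.9
= 0.81
Since 0.81 >= 0, the point is on the positive side.

1


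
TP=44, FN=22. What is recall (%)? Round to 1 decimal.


Recall = TP / (TP + FN) * 100
= 44 / (44 + 22)
= 44 / 66
= 0.6667
= 66.7%

66.7


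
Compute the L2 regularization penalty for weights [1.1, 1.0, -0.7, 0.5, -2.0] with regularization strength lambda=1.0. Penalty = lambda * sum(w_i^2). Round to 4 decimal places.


Squaring each weight:
1.1^2 = 1.21
1.0^2 = 1.0
(-0.7)^2 = 0.49
0.5^2 = 0.25
(-2.0)^2 = 4.0
Sum of squares = 6.95
Penalty = 1.0 * 6.95 = 6.9500

6.9500


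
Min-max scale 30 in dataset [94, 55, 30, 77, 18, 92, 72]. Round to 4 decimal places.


Min = 18, Max = 94
Range = 94 - 18 = 76
Scaled = (x - min) / (max - min)
= (30 - 18) / 76
= 12 / 76
= 0.1579

0.1579


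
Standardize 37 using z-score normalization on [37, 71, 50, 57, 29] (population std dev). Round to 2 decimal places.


Mean = (37 + 71 + 50 + 57 + 29) / 5 = 48.8
Variance = sum((x_i - mean)^2) / n = 218.56
Std = sqrt(218.56) = 14.7838
Z = (x - mean) / std
= (37 - 48.8) / 14.7838
= -11.8 / 14.7838
= -0.80

-0.80


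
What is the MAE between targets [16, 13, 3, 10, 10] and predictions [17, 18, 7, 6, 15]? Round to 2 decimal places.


Absolute errors: [1, 5, 4, 4, 5]
Sum of absolute errors = 19
MAE = 19 / 5 = 3.80

3.80


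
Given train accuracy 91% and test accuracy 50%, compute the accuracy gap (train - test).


Gap = train_accuracy - test_accuracy
= 91 - 50
= 41%
This large gap strongly indicates overfitting.

41


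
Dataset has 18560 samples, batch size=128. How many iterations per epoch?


Iterations per epoch = dataset_size / batch_size
= 18560 / 128
= 145

145


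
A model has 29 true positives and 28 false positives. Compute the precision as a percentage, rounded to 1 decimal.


Precision = TP / (TP + FP) * 100
= 29 / (29 + 28)
= 29 / 57
= 0.5088
= 50.9%

50.9


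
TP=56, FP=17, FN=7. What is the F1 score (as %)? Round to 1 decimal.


Precision = TP / (TP + FP) = 56 / 73 = 0.7671
Recall = TP / (TP + FN) = 56 / 63 = 0.8889
F1 = 2 * P * R / (P + R)
= 2 * 0.7671 * 0.8889 / (0.7671 + 0.8889)
= 1.3638 / 1.656
= 0.8235
As percentage: 82.4%

82.4


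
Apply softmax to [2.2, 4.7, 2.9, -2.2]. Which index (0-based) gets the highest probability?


Softmax is a monotonic transformation, so it preserves the argmax.
We need to find the index of the maximum logit.
Index 0: 2.2
Index 1: 4.7
Index 2: 2.9
Index 3: -2.2
Maximum logit = 4.7 at index 1

1


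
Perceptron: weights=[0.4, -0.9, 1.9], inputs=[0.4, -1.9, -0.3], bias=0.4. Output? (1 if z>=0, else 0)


z = w . x + b
= 0.4*0.4 + -0.9*-1.9 + 1.9*-0.3 + 0.4
= 0.16 + 1.71 + -0.57 + 0.4
= 1.3 + 0.4
= 1.7
Since z = 1.7 >= 0, output = 1

1


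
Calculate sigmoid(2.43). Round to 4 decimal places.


sigmoid(z) = 1 / (1 + exp(-z))
exp(-(2.43)) = exp(-2.43) = 0.088
1 + 0.088 = 1.088
1 / 1.088 = 0.9191

0.9191


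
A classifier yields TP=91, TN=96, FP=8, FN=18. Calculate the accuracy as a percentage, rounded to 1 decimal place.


Accuracy = (TP + TN) / (TP + TN + FP + FN) * 100
= (91 + 96) / (91 + 96 + 8 + 18)
= 187 / 213
= 0.8779
= 87.8%

87.8


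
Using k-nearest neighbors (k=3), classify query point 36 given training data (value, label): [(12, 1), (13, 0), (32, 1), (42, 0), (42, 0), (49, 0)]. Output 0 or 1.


Distances from query 36:
Point 32 (class 1): distance = 4
Point 42 (class 0): distance = 6
Point 42 (class 0): distance = 6
K=3 nearest neighbors: classes = [1, 0, 0]
Votes for class 1: 1 / 3
Majority vote => class 0

0


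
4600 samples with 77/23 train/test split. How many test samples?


Train samples = 4600 * 77% = 3542
Test samples = 4600 - 3542
= 1058

1058


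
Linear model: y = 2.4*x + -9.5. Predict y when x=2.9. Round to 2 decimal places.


y = 2.4 * 2.9 + (-9.5)
= 6.96 + (-9.5)
= -2.54

-2.54


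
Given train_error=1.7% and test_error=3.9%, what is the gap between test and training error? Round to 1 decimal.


Generalization gap = test_error - train_error
= 3.9 - 1.7
= 2.2%
A moderate gap.

2.2


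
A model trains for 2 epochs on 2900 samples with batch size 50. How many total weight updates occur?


Iterations per epoch = 2900 / 50 = 58
Total updates = iterations_per_epoch * epochs
= 58 * 2
= 116

116


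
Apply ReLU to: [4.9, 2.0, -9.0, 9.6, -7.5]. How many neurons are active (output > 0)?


ReLU(x) = max(0, x) for each element:
ReLU(4.9) = 4.9
ReLU(2.0) = 2.0
ReLU(-9.0) = 0
ReLU(9.6) = 9.6
ReLU(-7.5) = 0
Active neurons (>0): 3

3


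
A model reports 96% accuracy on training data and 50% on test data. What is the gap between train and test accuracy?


Gap = train_accuracy - test_accuracy
= 96 - 50
= 46%
This large gap strongly indicates overfitting.

46


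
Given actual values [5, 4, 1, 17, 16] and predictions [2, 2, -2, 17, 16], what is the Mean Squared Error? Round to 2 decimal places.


Differences: [3, 2, 3, 0, 0]
Squared errors: [9, 4, 9, 0, 0]
Sum of squared errors = 22
MSE = 22 / 5 = 4.40

4.40


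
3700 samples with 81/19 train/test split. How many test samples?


Train samples = 3700 * 81% = 2997
Test samples = 3700 - 2997
= 703

703


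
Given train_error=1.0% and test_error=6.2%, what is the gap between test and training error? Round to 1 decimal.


Generalization gap = test_error - train_error
= 6.2 - 1.0
= 5.2%
A moderate gap.

5.2


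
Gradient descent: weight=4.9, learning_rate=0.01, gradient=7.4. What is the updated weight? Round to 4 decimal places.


w_new = w_old - lr * gradient
= 4.9 - 0.01 * 7.4
= 4.9 - (0.074)
= 4.8260

4.8260


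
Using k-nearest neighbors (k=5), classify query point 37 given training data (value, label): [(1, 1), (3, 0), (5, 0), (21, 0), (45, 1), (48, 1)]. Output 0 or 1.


Distances from query 37:
Point 45 (class 1): distance = 8
Point 48 (class 1): distance = 11
Point 21 (class 0): distance = 16
Point 5 (class 0): distance = 32
Point 3 (class 0): distance = 34
K=5 nearest neighbors: classes = [1, 1, 0, 0, 0]
Votes for class 1: 2 / 5
Majority vote => class 0

0


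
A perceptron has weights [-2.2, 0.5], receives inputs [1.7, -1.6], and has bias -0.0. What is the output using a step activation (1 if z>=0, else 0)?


z = w . x + b
= -2.2*1.7 + 0.5*-1.6 + -0.0
= -3.74 + -0.8 + -0.0
= -4.54 + -0.0
= -4.54
Since z = -4.54 < 0, output = 0

0


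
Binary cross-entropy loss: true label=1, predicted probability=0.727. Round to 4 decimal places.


For y=1: Loss = -log(p)
= -log(0.727)
= -(-0.3188)
= 0.3188

0.3188


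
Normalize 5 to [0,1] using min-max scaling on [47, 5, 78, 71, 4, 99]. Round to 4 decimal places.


Min = 4, Max = 99
Range = 99 - 4 = 95
Scaled = (x - min) / (max - min)
= (5 - 4) / 95
= 1 / 95
= 0.0105

0.0105


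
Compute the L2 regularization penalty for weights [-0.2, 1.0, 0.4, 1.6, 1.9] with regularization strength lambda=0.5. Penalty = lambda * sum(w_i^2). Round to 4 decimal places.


Squaring each weight:
(-0.2)^2 = 0.04
1.0^2 = 1.0
0.4^2 = 0.16
1.6^2 = 2.56
1.9^2 = 3.61
Sum of squares = 7.37
Penalty = 0.5 * 7.37 = 3.6850

3.6850


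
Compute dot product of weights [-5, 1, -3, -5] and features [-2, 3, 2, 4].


Element-wise products:
-5 * -2 = 10
1 * 3 = 3
-3 * 2 = -6
-5 * 4 = -20
Sum = 10 + 3 + -6 + -20
= -13

-13


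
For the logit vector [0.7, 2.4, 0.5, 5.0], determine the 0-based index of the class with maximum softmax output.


Softmax is a monotonic transformation, so it preserves the argmax.
We need to find the index of the maximum logit.
Index 0: 0.7
Index 1: 2.4
Index 2: 0.5
Index 3: 5.0
Maximum logit = 5.0 at index 3

3


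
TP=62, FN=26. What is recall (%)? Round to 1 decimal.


Recall = TP / (TP + FN) * 100
= 62 / (62 + 26)
= 62 / 88
= 0.7045
= 70.5%

70.5


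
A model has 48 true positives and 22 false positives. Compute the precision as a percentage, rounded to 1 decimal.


Precision = TP / (TP + FP) * 100
= 48 / (48 + 22)
= 48 / 70
= 0.6857
= 68.6%

68.6


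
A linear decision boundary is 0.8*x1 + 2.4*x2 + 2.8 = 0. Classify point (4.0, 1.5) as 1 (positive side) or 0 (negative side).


Compute 0.8 * 4.0 + 2.4 * 1.5 + 2.8
= 3.2 + 3.6 + 2.8
= 9.6
Since 9.6 >= 0, the point is on the positive side.

1


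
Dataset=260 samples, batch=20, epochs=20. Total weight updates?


Iterations per epoch = 260 / 20 = 13
Total updates = iterations_per_epoch * epochs
= 13 * 20
= 260

260


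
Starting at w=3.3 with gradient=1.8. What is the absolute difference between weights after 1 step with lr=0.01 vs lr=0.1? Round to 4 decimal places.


With lr=0.01: w_new = 3.3 - 0.01 * 1.8 = 3.282
With lr=0.1: w_new = 3.3 - 0.1 * 1.8 = 3.12
Absolute difference = |3.282 - 3.12|
= 0.1620

0.1620


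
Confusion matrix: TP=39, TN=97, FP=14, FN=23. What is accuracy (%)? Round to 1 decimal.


Accuracy = (TP + TN) / (TP + TN + FP + FN) * 100
= (39 + 97) / (39 + 97 + 14 + 23)
= 136 / 173
= 0.7861
= 78.6%

78.6


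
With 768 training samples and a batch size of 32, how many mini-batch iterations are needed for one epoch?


Iterations per epoch = dataset_size / batch_size
= 768 / 32
= 24

24


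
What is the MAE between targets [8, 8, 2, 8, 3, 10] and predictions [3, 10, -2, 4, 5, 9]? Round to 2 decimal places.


Absolute errors: [5, 2, 4, 4, 2, 1]
Sum of absolute errors = 18
MAE = 18 / 6 = 3.00

3.00


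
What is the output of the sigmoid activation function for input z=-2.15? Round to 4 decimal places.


sigmoid(z) = 1 / (1 + exp(-z))
exp(-(-2.15)) = exp(2.15) = 8.5849
1 + 8.5849 = 9.5849
1 / 9.5849 = 0.1043

0.1043


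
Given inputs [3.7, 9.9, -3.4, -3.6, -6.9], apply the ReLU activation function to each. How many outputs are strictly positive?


ReLU(x) = max(0, x) for each element:
ReLU(3.7) = 3.7
ReLU(9.9) = 9.9
ReLU(-3.4) = 0
ReLU(-3.6) = 0
ReLU(-6.9) = 0
Active neurons (>0): 2

2


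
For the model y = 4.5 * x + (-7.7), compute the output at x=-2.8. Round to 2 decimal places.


y = 4.5 * -2.8 + (-7.7)
= -12.6 + (-7.7)
= -20.30

-20.30


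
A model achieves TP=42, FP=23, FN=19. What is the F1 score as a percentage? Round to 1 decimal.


Precision = TP / (TP + FP) = 42 / 65 = 0.6462
Recall = TP / (TP + FN) = 42 / 61 = 0.6885
F1 = 2 * P * R / (P + R)
= 2 * 0.6462 * 0.6885 / (0.6462 + 0.6885)
= 0.8898 / 1.3347
= 0.6667
As percentage: 66.7%

66.7


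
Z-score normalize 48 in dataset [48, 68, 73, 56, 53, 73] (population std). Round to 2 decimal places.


Mean = (48 + 68 + 73 + 56 + 53 + 73) / 6 = 61.8333
Variance = sum((x_i - mean)^2) / n = 98.4722
Std = sqrt(98.4722) = 9.9233
Z = (x - mean) / std
= (48 - 61.8333) / 9.9233
= -13.8333 / 9.9233
= -1.39

-1.39


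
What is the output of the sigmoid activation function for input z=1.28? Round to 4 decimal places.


sigmoid(z) = 1 / (1 + exp(-z))
exp(-(1.28)) = exp(-1.28) = 0.278
1 + 0.278 = 1.278
1 / 1.278 = 0.7824

0.7824


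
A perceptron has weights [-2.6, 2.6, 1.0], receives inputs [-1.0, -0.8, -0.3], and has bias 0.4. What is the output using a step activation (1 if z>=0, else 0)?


z = w . x + b
= -2.6*-1.0 + 2.6*-0.8 + 1.0*-0.3 + 0.4
= 2.6 + -2.08 + -0.3 + 0.4
= 0.22 + 0.4
= 0.62
Since z = 0.62 >= 0, output = 1

1


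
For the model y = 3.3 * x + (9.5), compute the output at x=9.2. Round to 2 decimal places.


y = 3.3 * 9.2 + (9.5)
= 30.36 + (9.5)
= 39.86

39.86


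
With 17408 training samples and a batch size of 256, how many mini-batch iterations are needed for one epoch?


Iterations per epoch = dataset_size / batch_size
= 17408 / 256
= 68

68


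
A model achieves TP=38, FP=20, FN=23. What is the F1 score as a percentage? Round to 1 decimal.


Precision = TP / (TP + FP) = 38 / 58 = 0.6552
Recall = TP / (TP + FN) = 38 / 61 = 0.623
F1 = 2 * P * R / (P + R)
= 2 * 0.6552 * 0.623 / (0.6552 + 0.623)
= 0.8163 / 1.2781
= 0.6387
As percentage: 63.9%

63.9


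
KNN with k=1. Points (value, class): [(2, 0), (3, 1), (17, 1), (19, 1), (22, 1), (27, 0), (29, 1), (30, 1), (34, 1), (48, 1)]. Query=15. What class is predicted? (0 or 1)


Distances from query 15:
Point 17 (class 1): distance = 2
K=1 nearest neighbors: classes = [1]
Votes for class 1: 1 / 1
Majority vote => class 1

1


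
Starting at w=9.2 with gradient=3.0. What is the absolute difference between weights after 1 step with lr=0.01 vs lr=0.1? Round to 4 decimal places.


With lr=0.01: w_new = 9.2 - 0.01 * 3.0 = 9.17
With lr=0.1: w_new = 9.2 - 0.1 * 3.0 = 8.9
Absolute difference = |9.17 - 8.9|
= 0.2700

0.2700


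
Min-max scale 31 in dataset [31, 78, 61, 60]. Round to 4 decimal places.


Min = 31, Max = 78
Range = 78 - 31 = 47
Scaled = (x - min) / (max - min)
= (31 - 31) / 47
= 0 / 47
= 0.0000

0.0000


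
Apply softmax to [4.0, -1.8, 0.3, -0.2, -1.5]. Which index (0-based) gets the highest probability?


Softmax is a monotonic transformation, so it preserves the argmax.
We need to find the index of the maximum logit.
Index 0: 4.0
Index 1: -1.8
Index 2: 0.3
Index 3: -0.2
Index 4: -1.5
Maximum logit = 4.0 at index 0

0


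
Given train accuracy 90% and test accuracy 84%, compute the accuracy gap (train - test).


Gap = train_accuracy - test_accuracy
= 90 - 84
= 6%
This moderate gap may indicate mild overfitting.

6


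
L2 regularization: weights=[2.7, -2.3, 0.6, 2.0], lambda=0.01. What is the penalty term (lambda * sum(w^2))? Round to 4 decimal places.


Squaring each weight:
2.7^2 = 7.29
(-2.3)^2 = 5.29
0.6^2 = 0.36
2.0^2 = 4.0
Sum of squares = 16.94
Penalty = 0.01 * 16.94 = 0.1694

0.1694


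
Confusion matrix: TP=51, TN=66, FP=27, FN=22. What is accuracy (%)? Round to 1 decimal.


Accuracy = (TP + TN) / (TP + TN + FP + FN) * 100
= (51 + 66) / (51 + 66 + 27 + 22)
= 117 / 166
= 0.7048
= 70.5%

70.5


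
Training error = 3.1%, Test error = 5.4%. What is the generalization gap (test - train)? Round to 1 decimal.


Generalization gap = test_error - train_error
= 5.4 - 3.1
= 2.3%
A moderate gap.

2.3


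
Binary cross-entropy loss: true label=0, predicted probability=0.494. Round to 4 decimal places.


For y=0: Loss = -log(1-p)
= -log(1 - 0.494)
= -log(0.506)
= -(-0.6812)
= 0.6812

0.6812


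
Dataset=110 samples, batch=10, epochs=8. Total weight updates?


Iterations per epoch = 110 / 10 = 11
Total updates = iterations_per_epoch * epochs
= 11 * 8
= 88

88


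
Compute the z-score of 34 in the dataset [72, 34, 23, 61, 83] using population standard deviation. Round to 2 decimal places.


Mean = (72 + 34 + 23 + 61 + 83) / 5 = 54.6
Variance = sum((x_i - mean)^2) / n = 514.64
Std = sqrt(514.64) = 22.6857
Z = (x - mean) / std
= (34 - 54.6) / 22.6857
= -20.6 / 22.6857
= -0.91

-0.91


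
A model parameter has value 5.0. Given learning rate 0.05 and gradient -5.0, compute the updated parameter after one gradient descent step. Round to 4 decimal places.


w_new = w_old - lr * gradient
= 5.0 - 0.05 * -5.0
= 5.0 - (-0.25)
= 5.2500

5.2500


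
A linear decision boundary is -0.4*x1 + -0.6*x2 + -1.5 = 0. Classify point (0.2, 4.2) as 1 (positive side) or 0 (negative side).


Compute -0.4 * 0.2 + -0.6 * 4.2 + -1.5
= -0.08 + -2.52 + -1.5
= -4.1
Since -4.1 < 0, the point is on the negative side.

0


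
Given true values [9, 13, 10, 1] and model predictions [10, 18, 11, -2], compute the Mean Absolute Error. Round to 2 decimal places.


Absolute errors: [1, 5, 1, 3]
Sum of absolute errors = 10
MAE = 10 / 4 = 2.50

2.50


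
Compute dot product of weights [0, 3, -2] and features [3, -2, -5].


Element-wise products:
0 * 3 = 0
3 * -2 = -6
-2 * -5 = 10
Sum = 0 + -6 + 10
= 4

4


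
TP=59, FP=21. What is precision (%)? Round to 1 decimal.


Precision = TP / (TP + FP) * 100
= 59 / (59 + 21)
= 59 / 80
= 0.7375
= 73.8%

73.8


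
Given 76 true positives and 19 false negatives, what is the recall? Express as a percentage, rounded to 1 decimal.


Recall = TP / (TP + FN) * 100
= 76 / (76 + 19)
= 76 / 95
= 0.8
= 80.0%

80.0


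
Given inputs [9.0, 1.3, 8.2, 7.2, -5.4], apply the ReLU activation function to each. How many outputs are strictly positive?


ReLU(x) = max(0, x) for each element:
ReLU(9.0) = 9.0
ReLU(1.3) = 1.3
ReLU(8.2) = 8.2
ReLU(7.2) = 7.2
ReLU(-5.4) = 0
Active neurons (>0): 4

4


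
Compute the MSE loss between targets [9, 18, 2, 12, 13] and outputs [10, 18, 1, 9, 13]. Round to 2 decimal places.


Differences: [-1, 0, 1, 3, 0]
Squared errors: [1, 0, 1, 9, 0]
Sum of squared errors = 11
MSE = 11 / 5 = 2.20

2.20


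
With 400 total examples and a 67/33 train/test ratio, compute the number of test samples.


Train samples = 400 * 67% = 268
Test samples = 400 - 268
= 132

132


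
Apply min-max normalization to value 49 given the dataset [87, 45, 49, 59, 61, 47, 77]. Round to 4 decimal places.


Min = 45, Max = 87
Range = 87 - 45 = 42
Scaled = (x - min) / (max - min)
= (49 - 45) / 42
= 4 / 42
= 0.0952

0.0952


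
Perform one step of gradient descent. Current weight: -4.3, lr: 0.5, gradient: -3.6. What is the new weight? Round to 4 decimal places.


w_new = w_old - lr * gradient
= -4.3 - 0.5 * -3.6
= -4.3 - (-1.8)
= -2.5000

-2.5000


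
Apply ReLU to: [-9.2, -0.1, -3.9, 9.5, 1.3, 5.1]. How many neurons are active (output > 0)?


ReLU(x) = max(0, x) for each element:
ReLU(-9.2) = 0
ReLU(-0.1) = 0
ReLU(-3.9) = 0
ReLU(9.5) = 9.5
ReLU(1.3) = 1.3
ReLU(5.1) = 5.1
Active neurons (>0): 3

3


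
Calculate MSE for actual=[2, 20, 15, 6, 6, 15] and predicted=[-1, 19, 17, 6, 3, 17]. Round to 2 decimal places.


Differences: [3, 1, -2, 0, 3, -2]
Squared errors: [9, 1, 4, 0, 9, 4]
Sum of squared errors = 27
MSE = 27 / 6 = 4.50

4.50


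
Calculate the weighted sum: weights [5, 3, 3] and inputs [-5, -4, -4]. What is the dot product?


Element-wise products:
5 * -5 = -25
3 * -4 = -12
3 * -4 = -12
Sum = -25 + -12 + -12
= -49

-49


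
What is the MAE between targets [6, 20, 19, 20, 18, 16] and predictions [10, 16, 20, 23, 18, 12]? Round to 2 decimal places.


Absolute errors: [4, 4, 1, 3, 0, 4]
Sum of absolute errors = 16
MAE = 16 / 6 = 2.67

2.67


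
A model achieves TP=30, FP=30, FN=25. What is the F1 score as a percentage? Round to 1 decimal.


Precision = TP / (TP + FP) = 30 / 60 = 0.5
Recall = TP / (TP + FN) = 30 / 55 = 0.5455
F1 = 2 * P * R / (P + R)
= 2 * 0.5 * 0.5455 / (0.5 + 0.5455)
= 0.5455 / 1.0455
= 0.5217
As percentage: 52.2%

52.2


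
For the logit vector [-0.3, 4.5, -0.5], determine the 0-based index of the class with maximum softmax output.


Softmax is a monotonic transformation, so it preserves the argmax.
We need to find the index of the maximum logit.
Index 0: -0.3
Index 1: 4.5
Index 2: -0.5
Maximum logit = 4.5 at index 1

1


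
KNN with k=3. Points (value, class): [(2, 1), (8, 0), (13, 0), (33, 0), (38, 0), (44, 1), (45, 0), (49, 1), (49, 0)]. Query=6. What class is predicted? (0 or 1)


Distances from query 6:
Point 8 (class 0): distance = 2
Point 2 (class 1): distance = 4
Point 13 (class 0): distance = 7
K=3 nearest neighbors: classes = [0, 1, 0]
Votes for class 1: 1 / 3
Majority vote => class 0

0


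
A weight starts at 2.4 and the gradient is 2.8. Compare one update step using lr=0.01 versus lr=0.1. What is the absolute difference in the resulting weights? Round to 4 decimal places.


With lr=0.01: w_new = 2.4 - 0.01 * 2.8 = 2.372
With lr=0.1: w_new = 2.4 - 0.1 * 2.8 = 2.12
Absolute difference = |2.372 - 2.12|
= 0.2520

0.2520


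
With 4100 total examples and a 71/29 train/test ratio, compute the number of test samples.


Train samples = 4100 * 71% = 2911
Test samples = 4100 - 2911
= 1189

1189


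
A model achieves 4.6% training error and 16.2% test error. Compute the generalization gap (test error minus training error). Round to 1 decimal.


Generalization gap = test_error - train_error
= 16.2 - 4.6
= 11.6%
A large gap suggests overfitting.

11.6


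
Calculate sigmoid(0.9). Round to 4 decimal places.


sigmoid(z) = 1 / (1 + exp(-z))
exp(-(0.9)) = exp(-0.9) = 0.4066
1 + 0.4066 = 1.4066
1 / 1.4066 = 0.7109

0.7109


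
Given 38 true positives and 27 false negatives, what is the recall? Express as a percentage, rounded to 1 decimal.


Recall = TP / (TP + FN) * 100
= 38 / (38 + 27)
= 38 / 65
= 0.5846
= 58.5%

58.5


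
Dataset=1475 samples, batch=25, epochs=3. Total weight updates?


Iterations per epoch = 1475 / 25 = 59
Total updates = iterations_per_epoch * epochs
= 59 * 3
= 177

177


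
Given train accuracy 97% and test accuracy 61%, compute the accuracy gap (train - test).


Gap = train_accuracy - test_accuracy
= 97 - 61
= 36%
This large gap strongly indicates overfitting.

36


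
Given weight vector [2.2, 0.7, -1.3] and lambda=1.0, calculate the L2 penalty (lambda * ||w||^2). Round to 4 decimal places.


Squaring each weight:
2.2^2 = 4.84
0.7^2 = 0.49
(-1.3)^2 = 1.69
Sum of squares = 7.02
Penalty = 1.0 * 7.02 = 7.0200

7.0200


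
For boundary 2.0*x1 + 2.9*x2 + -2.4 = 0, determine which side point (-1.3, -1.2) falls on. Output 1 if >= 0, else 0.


Compute 2.0 * -1.3 + 2.9 * -1.2 + -2.4
= -2.6 + -3.48 + -2.4
= -8.48
Since -8.48 < 0, the point is on the negative side.

0


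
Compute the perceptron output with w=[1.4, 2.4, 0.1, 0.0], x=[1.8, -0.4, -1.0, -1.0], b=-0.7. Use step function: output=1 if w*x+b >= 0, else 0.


z = w . x + b
= 1.4*1.8 + 2.4*-0.4 + 0.1*-1.0 + 0.0*-1.0 + -0.7
= 2.52 + -0.96 + -0.1 + -0.0 + -0.7
= 1.46 + -0.7
= 0.76
Since z = 0.76 >= 0, output = 1

1


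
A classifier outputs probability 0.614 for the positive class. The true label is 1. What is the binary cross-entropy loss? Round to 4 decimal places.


For y=1: Loss = -log(p)
= -log(0.614)
= -(-0.4878)
= 0.4878

0.4878


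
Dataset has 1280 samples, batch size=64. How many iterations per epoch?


Iterations per epoch = dataset_size / batch_size
= 1280 / 64
= 20

20


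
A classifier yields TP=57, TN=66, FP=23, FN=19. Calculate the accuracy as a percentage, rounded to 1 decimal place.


Accuracy = (TP + TN) / (TP + TN + FP + FN) * 100
= (57 + 66) / (57 + 66 + 23 + 19)
= 123 / 165
= 0.7455
= 74.5%

74.5


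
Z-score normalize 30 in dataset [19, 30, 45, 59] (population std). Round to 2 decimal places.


Mean = (19 + 30 + 45 + 59) / 4 = 38.25
Variance = sum((x_i - mean)^2) / n = 228.6875
Std = sqrt(228.6875) = 15.1224
Z = (x - mean) / std
= (30 - 38.25) / 15.1224
= -8.25 / 15.1224
= -0.55

-0.55


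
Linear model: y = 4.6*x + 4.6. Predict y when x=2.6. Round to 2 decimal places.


y = 4.6 * 2.6 + (4.6)
= 11.96 + (4.6)
= 16.56

16.56


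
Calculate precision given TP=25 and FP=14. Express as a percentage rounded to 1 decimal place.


Precision = TP / (TP + FP) * 100
= 25 / (25 + 14)
= 25 / 39
= 0.641
= 64.1%

64.1


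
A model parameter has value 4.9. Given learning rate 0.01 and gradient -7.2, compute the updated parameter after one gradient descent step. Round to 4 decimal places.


w_new = w_old - lr * gradient
= 4.9 - 0.01 * -7.2
= 4.9 - (-0.072)
= 4.9720

4.9720


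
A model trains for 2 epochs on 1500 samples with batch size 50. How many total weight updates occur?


Iterations per epoch = 1500 / 50 = 30
Total updates = iterations_per_epoch * epochs
= 30 * 2
= 60

60


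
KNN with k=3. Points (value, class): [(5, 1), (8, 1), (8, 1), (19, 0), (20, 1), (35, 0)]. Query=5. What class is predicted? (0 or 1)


Distances from query 5:
Point 5 (class 1): distance = 0
Point 8 (class 1): distance = 3
Point 8 (class 1): distance = 3
K=3 nearest neighbors: classes = [1, 1, 1]
Votes for class 1: 3 / 3
Majority vote => class 1

1


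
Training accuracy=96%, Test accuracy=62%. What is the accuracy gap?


Gap = train_accuracy - test_accuracy
= 96 - 62
= 34%
This large gap strongly indicates overfitting.

34


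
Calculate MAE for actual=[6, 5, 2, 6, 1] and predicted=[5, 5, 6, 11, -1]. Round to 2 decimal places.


Absolute errors: [1, 0, 4, 5, 2]
Sum of absolute errors = 12
MAE = 12 / 5 = 2.40

2.40


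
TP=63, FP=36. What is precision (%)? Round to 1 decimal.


Precision = TP / (TP + FP) * 100
= 63 / (63 + 36)
= 63 / 99
= 0.6364
= 63.6%

63.6


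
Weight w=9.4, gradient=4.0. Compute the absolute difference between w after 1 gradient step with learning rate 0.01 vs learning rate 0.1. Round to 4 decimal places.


With lr=0.01: w_new = 9.4 - 0.01 * 4.0 = 9.36
With lr=0.1: w_new = 9.4 - 0.1 * 4.0 = 9.0
Absolute difference = |9.36 - 9.0|
= 0.3600

0.3600


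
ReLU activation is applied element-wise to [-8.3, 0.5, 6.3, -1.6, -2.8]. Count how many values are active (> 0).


ReLU(x) = max(0, x) for each element:
ReLU(-8.3) = 0
ReLU(0.5) = 0.5
ReLU(6.3) = 6.3
ReLU(-1.6) = 0
ReLU(-2.8) = 0
Active neurons (>0): 2

2


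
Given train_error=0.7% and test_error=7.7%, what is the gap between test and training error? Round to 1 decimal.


Generalization gap = test_error - train_error
= 7.7 - 0.7
= 7.0%
A moderate gap.

7.0


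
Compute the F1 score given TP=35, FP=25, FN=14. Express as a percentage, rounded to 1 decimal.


Precision = TP / (TP + FP) = 35 / 60 = 0.5833
Recall = TP / (TP + FN) = 35 / 49 = 0.7143
F1 = 2 * P * R / (P + R)
= 2 * 0.5833 * 0.7143 / (0.5833 + 0.7143)
= 0.8333 / 1.2976
= 0.6422
As percentage: 64.2%

64.2


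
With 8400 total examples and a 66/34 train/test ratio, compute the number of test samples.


Train samples = 8400 * 66% = 5544
Test samples = 8400 - 5544
= 2856

2856


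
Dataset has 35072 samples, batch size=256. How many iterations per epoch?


Iterations per epoch = dataset_size / batch_size
= 35072 / 256
= 137

137


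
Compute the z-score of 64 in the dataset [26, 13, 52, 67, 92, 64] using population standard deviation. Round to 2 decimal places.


Mean = (26 + 13 + 52 + 67 + 92 + 64) / 6 = 52.3333
Variance = sum((x_i - mean)^2) / n = 694.2222
Std = sqrt(694.2222) = 26.3481
Z = (x - mean) / std
= (64 - 52.3333) / 26.3481
= 11.6667 / 26.3481
= 0.44

0.44


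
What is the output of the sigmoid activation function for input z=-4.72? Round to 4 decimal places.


sigmoid(z) = 1 / (1 + exp(-z))
exp(-(-4.72)) = exp(4.72) = 112.1683
1 + 112.1683 = 113.1683
1 / 113.1683 = 0.0088

0.0088


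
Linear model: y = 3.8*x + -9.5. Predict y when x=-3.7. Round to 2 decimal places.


y = 3.8 * -3.7 + (-9.5)
= -14.06 + (-9.5)
= -23.56

-23.56


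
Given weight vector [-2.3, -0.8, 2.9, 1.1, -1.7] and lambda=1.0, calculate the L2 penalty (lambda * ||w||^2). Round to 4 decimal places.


Squaring each weight:
(-2.3)^2 = 5.29
(-0.8)^2 = 0.64
2.9^2 = 8.41
1.1^2 = 1.21
(-1.7)^2 = 2.89
Sum of squares = 18.44
Penalty = 1.0 * 18.44 = 18.4400

18.4400


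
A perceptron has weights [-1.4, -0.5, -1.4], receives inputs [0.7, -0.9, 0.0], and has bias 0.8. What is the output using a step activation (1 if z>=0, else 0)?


z = w . x + b
= -1.4*0.7 + -0.5*-0.9 + -1.4*0.0 + 0.8
= -0.98 + 0.45 + -0.0 + 0.8
= -0.53 + 0.8
= 0.27
Since z = 0.27 >= 0, output = 1

1


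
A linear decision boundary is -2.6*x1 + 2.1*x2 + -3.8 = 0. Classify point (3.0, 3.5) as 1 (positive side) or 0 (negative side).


Compute -2.6 * 3.0 + 2.1 * 3.5 + -3.8
= -7.8 + 7.35 + -3.8
= -4.25
Since -4.25 < 0, the point is on the negative side.

0


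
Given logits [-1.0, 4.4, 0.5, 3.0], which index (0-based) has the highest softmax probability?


Softmax is a monotonic transformation, so it preserves the argmax.
We need to find the index of the maximum logit.
Index 0: -1.0
Index 1: 4.4
Index 2: 0.5
Index 3: 3.0
Maximum logit = 4.4 at index 1

1


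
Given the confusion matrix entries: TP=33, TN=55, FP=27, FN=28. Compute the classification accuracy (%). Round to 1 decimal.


Accuracy = (TP + TN) / (TP + TN + FP + FN) * 100
= (33 + 55) / (33 + 55 + 27 + 28)
= 88 / 143
= 0.6154
= 61.5%

61.5


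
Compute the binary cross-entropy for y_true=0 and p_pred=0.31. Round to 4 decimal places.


For y=0: Loss = -log(1-p)
= -log(1 - 0.31)
= -log(0.69)
= -(-0.3711)
= 0.3711

0.3711


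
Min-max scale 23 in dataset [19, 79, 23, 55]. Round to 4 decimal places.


Min = 19, Max = 79
Range = 79 - 19 = 60
Scaled = (x - min) / (max - min)
= (23 - 19) / 60
= 4 / 60
= 0.0667

0.0667


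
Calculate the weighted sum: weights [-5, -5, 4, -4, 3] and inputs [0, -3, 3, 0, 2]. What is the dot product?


Element-wise products:
-5 * 0 = 0
-5 * -3 = 15
4 * 3 = 12
-4 * 0 = 0
3 * 2 = 6
Sum = 0 + 15 + 12 + 0 + 6
= 33

33


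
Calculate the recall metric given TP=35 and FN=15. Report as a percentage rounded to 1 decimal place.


Recall = TP / (TP + FN) * 100
= 35 / (35 + 15)
= 35 / 50
= 0.7
= 70.0%

70.0


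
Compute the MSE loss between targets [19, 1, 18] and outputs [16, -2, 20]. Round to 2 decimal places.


Differences: [3, 3, -2]
Squared errors: [9, 9, 4]
Sum of squared errors = 22
MSE = 22 / 3 = 7.33

7.33


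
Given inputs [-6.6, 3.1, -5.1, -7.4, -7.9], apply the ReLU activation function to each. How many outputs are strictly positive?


ReLU(x) = max(0, x) for each element:
ReLU(-6.6) = 0
ReLU(3.1) = 3.1
ReLU(-5.1) = 0
ReLU(-7.4) = 0
ReLU(-7.9) = 0
Active neurons (>0): 1

1


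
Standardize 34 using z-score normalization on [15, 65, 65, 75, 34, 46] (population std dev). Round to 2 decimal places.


Mean = (15 + 65 + 65 + 75 + 34 + 46) / 6 = 50.0
Variance = sum((x_i - mean)^2) / n = 428.6667
Std = sqrt(428.6667) = 20.7043
Z = (x - mean) / std
= (34 - 50.0) / 20.7043
= -16.0 / 20.7043
= -0.77

-0.77


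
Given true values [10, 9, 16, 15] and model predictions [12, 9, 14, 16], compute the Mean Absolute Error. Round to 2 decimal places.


Absolute errors: [2, 0, 2, 1]
Sum of absolute errors = 5
MAE = 5 / 4 = 1.25

1.25


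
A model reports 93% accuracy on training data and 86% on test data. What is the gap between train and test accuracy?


Gap = train_accuracy - test_accuracy
= 93 - 86
= 7%
This moderate gap may indicate mild overfitting.

7


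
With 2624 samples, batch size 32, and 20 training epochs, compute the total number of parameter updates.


Iterations per epoch = 2624 / 32 = 82
Total updates = iterations_per_epoch * epochs
= 82 * 20
= 1640

1640


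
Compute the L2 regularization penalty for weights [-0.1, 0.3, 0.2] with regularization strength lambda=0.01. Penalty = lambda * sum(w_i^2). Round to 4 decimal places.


Squaring each weight:
(-0.1)^2 = 0.01
0.3^2 = 0.09
0.2^2 = 0.04
Sum of squares = 0.14
Penalty = 0.01 * 0.14 = 0.0014

0.0014


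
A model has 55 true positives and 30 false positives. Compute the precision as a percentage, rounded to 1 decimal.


Precision = TP / (TP + FP) * 100
= 55 / (55 + 30)
= 55 / 85
= 0.6471
= 64.7%

64.7


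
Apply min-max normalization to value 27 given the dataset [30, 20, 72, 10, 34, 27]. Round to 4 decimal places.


Min = 10, Max = 72
Range = 72 - 10 = 62
Scaled = (x - min) / (max - min)
= (27 - 10) / 62
= 17 / 62
= 0.2742

0.2742


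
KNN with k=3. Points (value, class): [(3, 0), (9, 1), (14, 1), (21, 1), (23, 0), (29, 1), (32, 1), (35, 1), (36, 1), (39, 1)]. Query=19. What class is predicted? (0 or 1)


Distances from query 19:
Point 21 (class 1): distance = 2
Point 23 (class 0): distance = 4
Point 14 (class 1): distance = 5
K=3 nearest neighbors: classes = [1, 0, 1]
Votes for class 1: 2 / 3
Majority vote => class 1

1


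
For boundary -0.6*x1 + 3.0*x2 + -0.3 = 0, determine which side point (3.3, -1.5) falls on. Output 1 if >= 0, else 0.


Compute -0.6 * 3.3 + 3.0 * -1.5 + -0.3
= -1.98 + -4.5 + -0.3
= -6.78
Since -6.78 < 0, the point is on the negative side.

0


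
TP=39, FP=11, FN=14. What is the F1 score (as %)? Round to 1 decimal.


Precision = TP / (TP + FP) = 39 / 50 = 0.78
Recall = TP / (TP + FN) = 39 / 53 = 0.7358
F1 = 2 * P * R / (P + R)
= 2 * 0.78 * 0.7358 / (0.78 + 0.7358)
= 1.1479 / 1.5158
= 0.7573
As percentage: 75.7%

75.7


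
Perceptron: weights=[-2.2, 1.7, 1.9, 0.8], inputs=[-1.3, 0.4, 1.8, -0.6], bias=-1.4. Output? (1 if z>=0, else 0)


z = w . x + b
= -2.2*-1.3 + 1.7*0.4 + 1.9*1.8 + 0.8*-0.6 + -1.4
= 2.86 + 0.68 + 3.42 + -0.48 + -1.4
= 6.48 + -1.4
= 5.08
Since z = 5.08 >= 0, output = 1

1


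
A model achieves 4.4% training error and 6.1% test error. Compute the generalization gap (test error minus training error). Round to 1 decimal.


Generalization gap = test_error - train_error
= 6.1 - 4.4
= 1.7%
A small gap suggests good generalization.

1.7


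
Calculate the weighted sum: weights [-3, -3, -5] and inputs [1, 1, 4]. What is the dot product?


Element-wise products:
-3 * 1 = -3
-3 * 1 = -3
-5 * 4 = -20
Sum = -3 + -3 + -20
= -26

-26


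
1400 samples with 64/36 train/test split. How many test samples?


Train samples = 1400 * 64% = 896
Test samples = 1400 - 896
= 504

504


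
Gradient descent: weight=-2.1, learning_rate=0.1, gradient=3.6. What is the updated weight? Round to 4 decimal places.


w_new = w_old - lr * gradient
= -2.1 - 0.1 * 3.6
= -2.1 - (0.36)
= -2.4600

-2.4600


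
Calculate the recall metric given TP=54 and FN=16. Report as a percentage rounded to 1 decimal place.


Recall = TP / (TP + FN) * 100
= 54 / (54 + 16)
= 54 / 70
= 0.7714
= 77.1%

77.1


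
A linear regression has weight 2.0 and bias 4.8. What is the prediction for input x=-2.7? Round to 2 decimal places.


y = 2.0 * -2.7 + (4.8)
= -5.4 + (4.8)
= -0.60

-0.60


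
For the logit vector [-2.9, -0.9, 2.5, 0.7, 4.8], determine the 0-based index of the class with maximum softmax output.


Softmax is a monotonic transformation, so it preserves the argmax.
We need to find the index of the maximum logit.
Index 0: -2.9
Index 1: -0.9
Index 2: 2.5
Index 3: 0.7
Index 4: 4.8
Maximum logit = 4.8 at index 4

4


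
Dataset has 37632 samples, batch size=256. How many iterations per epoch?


Iterations per epoch = dataset_size / batch_size
= 37632 / 256
= 147

147


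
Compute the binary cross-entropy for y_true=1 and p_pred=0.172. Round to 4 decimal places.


For y=1: Loss = -log(p)
= -log(0.172)
= -(-1.7603)
= 1.7603

1.7603


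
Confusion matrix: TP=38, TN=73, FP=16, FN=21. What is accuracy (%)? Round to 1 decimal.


Accuracy = (TP + TN) / (TP + TN + FP + FN) * 100
= (38 + 73) / (38 + 73 + 16 + 21)
= 111 / 148
= 0.75
= 75.0%

75.0


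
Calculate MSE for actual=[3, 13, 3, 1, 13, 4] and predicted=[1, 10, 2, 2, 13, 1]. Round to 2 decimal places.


Differences: [2, 3, 1, -1, 0, 3]
Squared errors: [4, 9, 1, 1, 0, 9]
Sum of squared errors = 24
MSE = 24 / 6 = 4.00

4.00


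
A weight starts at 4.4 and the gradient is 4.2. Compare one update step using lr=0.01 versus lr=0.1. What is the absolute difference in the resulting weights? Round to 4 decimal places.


With lr=0.01: w_new = 4.4 - 0.01 * 4.2 = 4.358
With lr=0.1: w_new = 4.4 - 0.1 * 4.2 = 3.98
Absolute difference = |4.358 - 3.98|
= 0.3780

0.3780


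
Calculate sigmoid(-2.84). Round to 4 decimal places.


sigmoid(z) = 1 / (1 + exp(-z))
exp(-(-2.84)) = exp(2.84) = 17.1158
1 + 17.1158 = 18.1158
1 / 18.1158 = 0.0552

0.0552


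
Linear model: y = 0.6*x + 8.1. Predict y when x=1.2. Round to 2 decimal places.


y = 0.6 * 1.2 + (8.1)
= 0.72 + (8.1)
= 8.82

8.82


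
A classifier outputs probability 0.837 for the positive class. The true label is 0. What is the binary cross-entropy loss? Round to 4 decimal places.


For y=0: Loss = -log(1-p)
= -log(1 - 0.837)
= -log(0.163)
= -(-1.814)
= 1.8140

1.8140


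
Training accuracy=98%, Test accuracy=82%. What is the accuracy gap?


Gap = train_accuracy - test_accuracy
= 98 - 82
= 16%
This gap suggests the model is overfitting.

16


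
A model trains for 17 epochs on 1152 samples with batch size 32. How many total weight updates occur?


Iterations per epoch = 1152 / 32 = 36
Total updates = iterations_per_epoch * epochs
= 36 * 17
= 612

612


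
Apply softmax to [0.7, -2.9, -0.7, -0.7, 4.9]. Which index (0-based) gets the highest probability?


Softmax is a monotonic transformation, so it preserves the argmax.
We need to find the index of the maximum logit.
Index 0: 0.7
Index 1: -2.9
Index 2: -0.7
Index 3: -0.7
Index 4: 4.9
Maximum logit = 4.9 at index 4

4


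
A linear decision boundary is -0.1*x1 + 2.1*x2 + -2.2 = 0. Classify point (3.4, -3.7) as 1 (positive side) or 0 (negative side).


Compute -0.1 * 3.4 + 2.1 * -3.7 + -2.2
= -0.34 + -7.77 + -2.2
= -10.31
Since -10.31 < 0, the point is on the negative side.

0


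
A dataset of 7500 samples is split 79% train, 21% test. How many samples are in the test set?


Train samples = 7500 * 79% = 5925
Test samples = 7500 - 5925
= 1575

1575


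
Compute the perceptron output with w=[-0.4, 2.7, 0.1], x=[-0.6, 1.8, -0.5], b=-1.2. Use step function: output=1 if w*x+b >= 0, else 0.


z = w . x + b
= -0.4*-0.6 + 2.7*1.8 + 0.1*-0.5 + -1.2
= 0.24 + 4.86 + -0.05 + -1.2
= 5.05 + -1.2
= 3.85
Since z = 3.85 >= 0, output = 1

1


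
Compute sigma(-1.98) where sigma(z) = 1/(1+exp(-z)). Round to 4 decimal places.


sigmoid(z) = 1 / (1 + exp(-z))
exp(-(-1.98)) = exp(1.98) = 7.2427
1 + 7.2427 = 8.2427
1 / 8.2427 = 0.1213

0.1213


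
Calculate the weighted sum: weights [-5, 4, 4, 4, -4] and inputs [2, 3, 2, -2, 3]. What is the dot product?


Element-wise products:
-5 * 2 = -10
4 * 3 = 12
4 * 2 = 8
4 * -2 = -8
-4 * 3 = -12
Sum = -10 + 12 + 8 + -8 + -12
= -10

-10


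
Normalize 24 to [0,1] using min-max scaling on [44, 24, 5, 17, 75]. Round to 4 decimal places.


Min = 5, Max = 75
Range = 75 - 5 = 70
Scaled = (x - min) / (max - min)
= (24 - 5) / 70
= 19 / 70
= 0.2714

0.2714


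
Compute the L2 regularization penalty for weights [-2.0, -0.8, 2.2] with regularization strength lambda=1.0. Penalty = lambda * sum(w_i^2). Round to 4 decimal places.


Squaring each weight:
(-2.0)^2 = 4.0
(-0.8)^2 = 0.64
2.2^2 = 4.84
Sum of squares = 9.48
Penalty = 1.0 * 9.48 = 9.4800

9.4800


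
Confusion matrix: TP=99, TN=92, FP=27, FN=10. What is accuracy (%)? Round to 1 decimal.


Accuracy = (TP + TN) / (TP + TN + FP + FN) * 100
= (99 + 92) / (99 + 92 + 27 + 10)
= 191 / 228
= 0.8377
= 83.8%

83.8


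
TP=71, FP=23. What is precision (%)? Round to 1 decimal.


Precision = TP / (TP + FP) * 100
= 71 / (71 + 23)
= 71 / 94
= 0.7553
= 75.5%

75.5
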